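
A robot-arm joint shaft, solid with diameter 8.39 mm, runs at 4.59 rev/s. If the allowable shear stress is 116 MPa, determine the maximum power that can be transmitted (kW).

J = πd⁴/32 = π(0.00839)⁴/32 = 4.865×10^-10 m⁴.
T_max = τ_allow·J/r = 1.16×10^8 × 4.865×10^-10 / 0.00419 = 13.45 N·m.
ω = 2π·4.59 = 28.84 rad/s, so P_max = T_max·ω = 387.9 W.

0.388 kW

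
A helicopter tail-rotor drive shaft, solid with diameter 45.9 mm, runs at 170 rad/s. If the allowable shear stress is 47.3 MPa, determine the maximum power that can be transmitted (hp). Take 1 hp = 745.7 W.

J = πd⁴/32 = π(0.0459)⁴/32 = 4.358×10^-7 m⁴.
T_max = τ_allow·J/r = 4.73×10^7 × 4.358×10^-7 / 0.0229 = 898.1 N·m.
ω = 170 rad/s, so P_max = T_max·ω = 1.527×10^5 W.

205 hp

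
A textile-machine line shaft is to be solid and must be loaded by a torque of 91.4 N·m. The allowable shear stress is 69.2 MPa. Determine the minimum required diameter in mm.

For a solid shaft τ_max = 16T/(πd³), so d = (16T/(π τ_allow))^(1/3) = (16·91.40/(π·6.92×10^7))^(1/3) = 0.01888 m.

18.9 mm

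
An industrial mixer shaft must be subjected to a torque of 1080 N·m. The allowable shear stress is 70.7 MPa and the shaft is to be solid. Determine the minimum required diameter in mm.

42.7 mm

For a solid shaft τ_max = 16T/(πd³), so d = (16T/(π τ_allow))^(1/3) = (16·1080/(π·7.07×10^7))^(1/3) = 0.04269 m.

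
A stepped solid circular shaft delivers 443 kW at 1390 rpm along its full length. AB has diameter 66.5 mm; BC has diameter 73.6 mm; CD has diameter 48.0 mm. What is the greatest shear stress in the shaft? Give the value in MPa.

140 MPa

ω = 2π·1390/60 = 145.6 rad/s, so T = P/ω = 443×10³ / 145.6 = 3043 N·m.
Under the same torque, τ_max = 16T/(πd³) is largest where d is smallest — segment CD (d = 48.0 mm).
τ_max = 16·3043/(π·(0.0480)³) = 1.402×10^8 Pa.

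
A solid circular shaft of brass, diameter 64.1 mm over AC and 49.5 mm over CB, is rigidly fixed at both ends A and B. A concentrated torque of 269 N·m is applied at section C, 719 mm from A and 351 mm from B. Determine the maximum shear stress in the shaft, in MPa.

Compatibility: T_A·a/J_AC = T_B·b/J_CB with T_A + T_B = T₀.
J_AC = 1.66×10^-6 m⁴, J_CB = 5.89×10^-7 m⁴, so T_A = T₀·(J_AC/a)/((J_AC/a)+(J_CB/b)) = 155.6 N·m, T_B = 113.4 N·m.
τ in each portion: τ_AC = 3.01×10^6 Pa, τ_CB = 4.76×10^6 Pa; maximum is in CB.
τ_max = T_CB·r/J = 113.4·0.0248/5.89×10^-7 = 4.761×10^6 Pa.

4.76 MPa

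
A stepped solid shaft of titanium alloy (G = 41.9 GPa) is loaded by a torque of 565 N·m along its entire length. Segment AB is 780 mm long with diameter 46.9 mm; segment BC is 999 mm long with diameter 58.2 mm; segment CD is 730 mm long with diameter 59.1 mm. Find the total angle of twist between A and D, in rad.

0.0423 rad

J_AB = π(0.0469)⁴/32 = 4.75×10^-7 m⁴; J_BC = π(0.0582)⁴/32 = 1.13×10^-6 m⁴; J_CD = π(0.0591)⁴/32 = 1.20×10^-6 m⁴.
θ = (T/G)·Σ L_i/J_i = (565.0/41.9×10⁹)·(0.780/4.75×10^-7 + 0.999/1.13×10^-6 + 0.730/1.20×10^-6) = 0.04232 rad.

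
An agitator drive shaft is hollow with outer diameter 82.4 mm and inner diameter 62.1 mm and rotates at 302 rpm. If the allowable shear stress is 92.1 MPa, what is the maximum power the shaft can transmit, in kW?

217 kW

J = π(d_o⁴ − d_i⁴)/32 = π(0.0824⁴ − 0.0621⁴)/32 = 3.066×10^-6 m⁴.
T_max = τ_allow·J/r = 9.21×10^7 × 3.066×10^-6 / 0.0412 = 6854 N·m.
ω = 2π·302/60 = 31.63 rad/s, so P_max = T_max·ω = 2.167×10^5 W.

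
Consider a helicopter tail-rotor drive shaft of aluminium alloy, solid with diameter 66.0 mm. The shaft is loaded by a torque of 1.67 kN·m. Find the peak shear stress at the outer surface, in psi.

J = πd⁴/32 = π(0.0660)⁴/32 = 1.863×10^-6 m⁴.
τ_max = T·r/J = 1670 × 0.0330 / 1.863×10^-6 = 2.958×10^7 Pa.

4290 psi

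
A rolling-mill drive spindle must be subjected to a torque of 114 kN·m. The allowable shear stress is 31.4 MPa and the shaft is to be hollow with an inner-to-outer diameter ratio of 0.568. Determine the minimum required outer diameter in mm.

274 mm

For a hollow shaft with d_i/d_o = 0.568: τ_max = 16T/(π d_o³ (1−k⁴)), so d_o = [16T/(π τ_allow (1−k⁴))]^(1/3) = [16·114000/(π·3.14×10^7·0.8959)]^(1/3) = 0.2743 m.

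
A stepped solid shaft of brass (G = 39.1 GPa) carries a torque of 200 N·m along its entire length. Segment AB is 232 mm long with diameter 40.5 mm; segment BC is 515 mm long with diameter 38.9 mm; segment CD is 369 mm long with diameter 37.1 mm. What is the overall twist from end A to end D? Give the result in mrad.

J_AB = π(0.0405)⁴/32 = 2.64×10^-7 m⁴; J_BC = π(0.0389)⁴/32 = 2.25×10^-7 m⁴; J_CD = π(0.0371)⁴/32 = 1.86×10^-7 m⁴.
θ = (T/G)·Σ L_i/J_i = (200.0/39.1×10⁹)·(0.232/2.64×10^-7 + 0.515/2.25×10^-7 + 0.369/1.86×10^-7) = 0.02636 rad.

26.4 mrad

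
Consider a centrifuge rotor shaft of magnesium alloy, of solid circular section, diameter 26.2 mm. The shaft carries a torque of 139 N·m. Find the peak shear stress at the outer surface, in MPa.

39.4 MPa

J = πd⁴/32 = π(0.0262)⁴/32 = 4.626×10^-8 m⁴.
τ_max = T·r/J = 139.0 × 0.0131 / 4.626×10^-8 = 3.936×10^7 Pa.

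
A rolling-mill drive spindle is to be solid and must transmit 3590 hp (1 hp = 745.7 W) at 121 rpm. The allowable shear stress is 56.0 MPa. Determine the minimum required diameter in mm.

ω = 2π·121/60 = 12.67 rad/s, so T = P/ω = 3590×745.7 / 12.67 = 211300 N·m.
For a solid shaft τ_max = 16T/(πd³), so d = (16T/(π τ_allow))^(1/3) = (16·211300/(π·5.60×10^7))^(1/3) = 0.2678 m.

268 mm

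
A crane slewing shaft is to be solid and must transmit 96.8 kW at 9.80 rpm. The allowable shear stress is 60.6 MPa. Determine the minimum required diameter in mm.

ω = 2π·9.80/60 = 1.026 rad/s, so T = P/ω = 96.8×10³ / 1.026 = 94320 N·m.
For a solid shaft τ_max = 16T/(πd³), so d = (16T/(π τ_allow))^(1/3) = (16·94320/(π·6.06×10^7))^(1/3) = 0.1994 m.

199 mm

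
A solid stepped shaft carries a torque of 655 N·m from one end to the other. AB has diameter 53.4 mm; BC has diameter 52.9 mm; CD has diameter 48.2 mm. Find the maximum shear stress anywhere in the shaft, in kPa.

29800 kPa

Under the same torque, τ_max = 16T/(πd³) is largest where d is smallest — segment CD (d = 48.2 mm).
τ_max = 16·655.0/(π·(0.0482)³) = 2.979×10^7 Pa.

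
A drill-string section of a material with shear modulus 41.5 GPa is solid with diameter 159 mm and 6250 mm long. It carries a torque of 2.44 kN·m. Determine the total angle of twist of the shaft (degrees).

J = πd⁴/32 = π(0.159)⁴/32 = 6.275×10^-5 m⁴.
θ = T·L/(G·J) = 2440 × 6.25 / (41.5×10⁹ × 6.275×10^-5) = 5.856×10^-3 rad.

0.336°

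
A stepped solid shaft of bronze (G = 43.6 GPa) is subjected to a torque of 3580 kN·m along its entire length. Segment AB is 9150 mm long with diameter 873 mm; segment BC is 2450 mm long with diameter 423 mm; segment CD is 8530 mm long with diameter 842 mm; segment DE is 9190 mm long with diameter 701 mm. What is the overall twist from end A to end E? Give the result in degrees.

J_AB = π(0.873)⁴/32 = 0.0570 m⁴; J_BC = π(0.423)⁴/32 = 3.14×10^-3 m⁴; J_CD = π(0.842)⁴/32 = 0.0493 m⁴; J_DE = π(0.701)⁴/32 = 0.0237 m⁴.
θ = (T/G)·Σ L_i/J_i = (3.580e6/43.6×10⁹)·(9.15/0.0570 + 2.45/3.14×10^-3 + 8.53/0.0493 + 9.19/0.0237) = 0.1232 rad.

7.06°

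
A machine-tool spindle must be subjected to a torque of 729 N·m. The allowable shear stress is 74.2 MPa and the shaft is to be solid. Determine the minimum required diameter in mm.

For a solid shaft τ_max = 16T/(πd³), so d = (16T/(π τ_allow))^(1/3) = (16·729.0/(π·7.42×10^7))^(1/3) = 0.03685 m.

36.8 mm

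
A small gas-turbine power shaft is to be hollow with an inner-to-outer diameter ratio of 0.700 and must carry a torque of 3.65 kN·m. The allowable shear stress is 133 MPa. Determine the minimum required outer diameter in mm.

For a hollow shaft with d_i/d_o = 0.700: τ_max = 16T/(π d_o³ (1−k⁴)), so d_o = [16T/(π τ_allow (1−k⁴))]^(1/3) = [16·3650/(π·1.33×10^8·0.7599)]^(1/3) = 0.05687 m.

56.9 mm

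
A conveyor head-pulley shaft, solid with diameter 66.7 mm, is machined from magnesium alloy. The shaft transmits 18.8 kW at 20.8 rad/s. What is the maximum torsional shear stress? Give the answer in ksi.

ω = 20.8 rad/s, so T = P/ω = 18.8×10³ / 20.80 = 903.8 N·m.
J = πd⁴/32 = π(0.0667)⁴/32 = 1.943×10^-6 m⁴.
τ_max = T·r/J = 903.8 × 0.0334 / 1.943×10^-6 = 1.551×10^7 Pa.

2.25 ksi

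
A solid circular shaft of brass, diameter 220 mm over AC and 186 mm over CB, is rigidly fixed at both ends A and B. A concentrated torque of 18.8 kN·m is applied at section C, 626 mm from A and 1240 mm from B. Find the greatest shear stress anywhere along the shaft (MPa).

7.15 MPa

Compatibility: T_A·a/J_AC = T_B·b/J_CB with T_A + T_B = T₀.
J_AC = 2.30×10^-4 m⁴, J_CB = 1.18×10^-4 m⁴, so T_A = T₀·(J_AC/a)/((J_AC/a)+(J_CB/b)) = 14950 N·m, T_B = 3855 N·m.
τ in each portion: τ_AC = 7.15×10^6 Pa, τ_CB = 3.05×10^6 Pa; maximum is in AC.
τ_max = T_AC·r/J = 14950·0.110/2.30×10^-4 = 7.148×10^6 Pa.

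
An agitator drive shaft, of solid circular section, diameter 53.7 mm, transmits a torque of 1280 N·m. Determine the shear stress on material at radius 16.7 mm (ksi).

3.80 ksi

J = πd⁴/32 = π(0.0537)⁴/32 = 8.164×10^-7 m⁴.
Shear stress varies linearly with radius: τ = T·r/J = 1280 × 0.0167 / 8.164×10^-7 = 2.618×10^7 Pa.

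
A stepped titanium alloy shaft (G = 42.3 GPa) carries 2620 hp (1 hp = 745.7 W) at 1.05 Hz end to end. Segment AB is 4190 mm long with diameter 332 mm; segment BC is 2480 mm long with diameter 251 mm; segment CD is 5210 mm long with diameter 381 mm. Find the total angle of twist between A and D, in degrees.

ω = 2π·1.05 = 6.597 rad/s, so T = P/ω = 2620×745.7 / 6.597 = 296100 N·m.
J_AB = π(0.332)⁴/32 = 1.19×10^-3 m⁴; J_BC = π(0.251)⁴/32 = 3.90×10^-4 m⁴; J_CD = π(0.381)⁴/32 = 2.07×10^-3 m⁴.
θ = (T/G)·Σ L_i/J_i = (296100/42.3×10⁹)·(4.19/1.19×10^-3 + 2.48/3.90×10^-4 + 5.21/2.07×10^-3) = 0.08678 rad.

4.97°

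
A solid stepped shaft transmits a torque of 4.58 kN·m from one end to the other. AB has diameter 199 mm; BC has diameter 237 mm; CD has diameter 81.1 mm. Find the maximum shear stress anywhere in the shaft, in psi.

6340 psi

Under the same torque, τ_max = 16T/(πd³) is largest where d is smallest — segment CD (d = 81.1 mm).
τ_max = 16·4580/(π·(0.0811)³) = 4.373×10^7 Pa.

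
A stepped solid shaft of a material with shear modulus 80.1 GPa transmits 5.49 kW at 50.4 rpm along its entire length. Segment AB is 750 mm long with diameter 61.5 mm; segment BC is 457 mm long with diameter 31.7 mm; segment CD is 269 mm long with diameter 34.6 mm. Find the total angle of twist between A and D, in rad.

0.0916 rad

ω = 2π·50.4/60 = 5.278 rad/s, so T = P/ω = 5.49×10³ / 5.278 = 1040 N·m.
J_AB = π(0.0615)⁴/32 = 1.40×10^-6 m⁴; J_BC = π(0.0317)⁴/32 = 9.91×10^-8 m⁴; J_CD = π(0.0346)⁴/32 = 1.41×10^-7 m⁴.
θ = (T/G)·Σ L_i/J_i = (1040/80.1×10⁹)·(0.750/1.40×10^-6 + 0.457/9.91×10^-8 + 0.269/1.41×10^-7) = 0.09163 rad.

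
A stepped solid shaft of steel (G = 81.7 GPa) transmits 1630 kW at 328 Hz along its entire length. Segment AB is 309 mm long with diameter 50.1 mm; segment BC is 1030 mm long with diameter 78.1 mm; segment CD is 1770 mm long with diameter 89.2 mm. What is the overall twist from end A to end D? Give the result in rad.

ω = 2π·328 = 2061 rad/s, so T = P/ω = 1630×10³ / 2061 = 790.9 N·m.
J_AB = π(0.0501)⁴/32 = 6.19×10^-7 m⁴; J_BC = π(0.0781)⁴/32 = 3.65×10^-6 m⁴; J_CD = π(0.0892)⁴/32 = 6.22×10^-6 m⁴.
θ = (T/G)·Σ L_i/J_i = (790.9/81.7×10⁹)·(0.309/6.19×10^-7 + 1.03/3.65×10^-6 + 1.77/6.22×10^-6) = 0.01032 rad.

0.0103 rad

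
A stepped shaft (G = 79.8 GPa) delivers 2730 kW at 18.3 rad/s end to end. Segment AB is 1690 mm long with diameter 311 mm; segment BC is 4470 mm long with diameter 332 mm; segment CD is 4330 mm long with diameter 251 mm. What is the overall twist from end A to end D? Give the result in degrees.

ω = 18.3 rad/s, so T = P/ω = 2730×10³ / 18.30 = 149200 N·m.
J_AB = π(0.311)⁴/32 = 9.18×10^-4 m⁴; J_BC = π(0.332)⁴/32 = 1.19×10^-3 m⁴; J_CD = π(0.251)⁴/32 = 3.90×10^-4 m⁴.
θ = (T/G)·Σ L_i/J_i = (149200/79.8×10⁹)·(1.69/9.18×10^-4 + 4.47/1.19×10^-3 + 4.33/3.90×10^-4) = 0.03122 rad.

1.79°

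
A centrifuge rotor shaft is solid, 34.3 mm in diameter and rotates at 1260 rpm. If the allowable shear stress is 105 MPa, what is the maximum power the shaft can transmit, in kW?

110 kW

J = πd⁴/32 = π(0.0343)⁴/32 = 1.359×10^-7 m⁴.
T_max = τ_allow·J/r = 1.05×10^8 × 1.359×10^-7 / 0.0171 = 832.0 N·m.
ω = 2π·1260/60 = 131.9 rad/s, so P_max = T_max·ω = 1.098×10^5 W.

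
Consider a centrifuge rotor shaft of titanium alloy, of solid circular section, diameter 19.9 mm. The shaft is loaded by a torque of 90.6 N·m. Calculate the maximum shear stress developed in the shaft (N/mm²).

58.6 N/mm²

J = πd⁴/32 = π(0.0199)⁴/32 = 1.540×10^-8 m⁴.
τ_max = T·r/J = 90.60 × 0.00995 / 1.540×10^-8 = 5.855×10^7 Pa.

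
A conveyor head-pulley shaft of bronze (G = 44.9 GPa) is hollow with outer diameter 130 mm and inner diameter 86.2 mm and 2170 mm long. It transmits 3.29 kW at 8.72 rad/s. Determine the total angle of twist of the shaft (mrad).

ω = 8.72 rad/s, so T = P/ω = 3.29×10³ / 8.720 = 377.3 N·m.
J = π(d_o⁴ − d_i⁴)/32 = π(0.130⁴ − 0.0862⁴)/32 = 2.262×10^-5 m⁴.
θ = T·L/(G·J) = 377.3 × 2.17 / (44.9×10⁹ × 2.262×10^-5) = 8.061×10^-4 rad.

0.806 mrad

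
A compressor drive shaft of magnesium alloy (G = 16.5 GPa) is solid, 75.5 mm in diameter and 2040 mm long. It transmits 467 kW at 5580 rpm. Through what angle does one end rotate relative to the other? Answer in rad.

ω = 2π·5580/60 = 584.3 rad/s, so T = P/ω = 467×10³ / 584.3 = 799.2 N·m.
J = πd⁴/32 = π(0.0755)⁴/32 = 3.190×10^-6 m⁴.
θ = T·L/(G·J) = 799.2 × 2.04 / (16.5×10⁹ × 3.190×10^-6) = 0.03098 rad.

0.0310 rad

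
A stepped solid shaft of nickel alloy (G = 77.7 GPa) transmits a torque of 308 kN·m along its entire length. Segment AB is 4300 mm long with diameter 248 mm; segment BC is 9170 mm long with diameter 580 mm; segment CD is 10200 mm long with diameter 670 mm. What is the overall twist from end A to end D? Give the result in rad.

J_AB = π(0.248)⁴/32 = 3.71×10^-4 m⁴; J_BC = π(0.580)⁴/32 = 0.0111 m⁴; J_CD = π(0.670)⁴/32 = 0.0198 m⁴.
θ = (T/G)·Σ L_i/J_i = (308000/77.7×10⁹)·(4.30/3.71×10^-4 + 9.17/0.0111 + 10.2/0.0198) = 0.05121 rad.

0.0512 rad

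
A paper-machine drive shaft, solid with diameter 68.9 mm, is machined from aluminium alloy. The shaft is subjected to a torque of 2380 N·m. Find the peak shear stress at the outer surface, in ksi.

5.37 ksi

J = πd⁴/32 = π(0.0689)⁴/32 = 2.212×10^-6 m⁴.
τ_max = T·r/J = 2380 × 0.0345 / 2.212×10^-6 = 3.706×10^7 Pa.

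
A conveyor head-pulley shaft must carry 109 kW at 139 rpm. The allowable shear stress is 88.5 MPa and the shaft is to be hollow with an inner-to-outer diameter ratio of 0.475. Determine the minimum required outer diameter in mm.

76.9 mm

ω = 2π·139/60 = 14.56 rad/s, so T = P/ω = 109×10³ / 14.56 = 7488 N·m.
For a hollow shaft with d_i/d_o = 0.475: τ_max = 16T/(π d_o³ (1−k⁴)), so d_o = [16T/(π τ_allow (1−k⁴))]^(1/3) = [16·7488/(π·8.85×10^7·0.9491)]^(1/3) = 0.07686 m.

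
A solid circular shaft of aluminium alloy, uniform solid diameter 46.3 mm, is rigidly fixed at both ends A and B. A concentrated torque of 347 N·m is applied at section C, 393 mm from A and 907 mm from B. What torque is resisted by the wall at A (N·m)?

242 N·m

With uniform GJ and both ends fixed, compatibility θ_AC = θ_CB gives T_A·a = T_B·b, together with T_A + T_B = T₀.
T_A = T₀·b/(a+b) = 347.0·907/1300 = 242.1 N·m; T_B = 104.9 N·m.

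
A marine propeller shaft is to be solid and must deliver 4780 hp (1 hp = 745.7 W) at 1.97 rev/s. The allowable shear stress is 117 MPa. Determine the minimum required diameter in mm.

ω = 2π·1.97 = 12.38 rad/s, so T = P/ω = 4780×745.7 / 12.38 = 288000 N·m.
For a solid shaft τ_max = 16T/(πd³), so d = (16T/(π τ_allow))^(1/3) = (16·288000/(π·1.17×10^8))^(1/3) = 0.2323 m.

232 mm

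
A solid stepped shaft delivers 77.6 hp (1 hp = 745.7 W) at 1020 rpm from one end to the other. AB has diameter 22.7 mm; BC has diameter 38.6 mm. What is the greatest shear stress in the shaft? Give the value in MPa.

236 MPa

ω = 2π·1020/60 = 106.8 rad/s, so T = P/ω = 77.6×745.7 / 106.8 = 541.7 N·m.
Under the same torque, τ_max = 16T/(πd³) is largest where d is smallest — segment AB (d = 22.7 mm).
τ_max = 16·541.7/(π·(0.0227)³) = 2.359×10^8 Pa.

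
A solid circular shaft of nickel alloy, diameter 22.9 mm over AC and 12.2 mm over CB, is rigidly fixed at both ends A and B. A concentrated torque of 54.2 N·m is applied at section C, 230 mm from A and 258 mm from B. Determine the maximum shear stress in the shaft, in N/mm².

Compatibility: T_A·a/J_AC = T_B·b/J_CB with T_A + T_B = T₀.
J_AC = 2.70×10^-8 m⁴, J_CB = 2.17×10^-9 m⁴, so T_A = T₀·(J_AC/a)/((J_AC/a)+(J_CB/b)) = 50.57 N·m, T_B = 3.631 N·m.
τ in each portion: τ_AC = 2.14×10^7 Pa, τ_CB = 1.02×10^7 Pa; maximum is in AC.
τ_max = T_AC·r/J = 50.57·0.0115/2.70×10^-8 = 2.145×10^7 Pa.

21.4 N/mm²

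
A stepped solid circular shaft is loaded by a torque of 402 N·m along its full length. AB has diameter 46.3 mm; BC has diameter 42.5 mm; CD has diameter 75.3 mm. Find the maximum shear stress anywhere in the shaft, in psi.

3870 psi

Under the same torque, τ_max = 16T/(πd³) is largest where d is smallest — segment BC (d = 42.5 mm).
τ_max = 16·402.0/(π·(0.0425)³) = 2.667×10^7 Pa.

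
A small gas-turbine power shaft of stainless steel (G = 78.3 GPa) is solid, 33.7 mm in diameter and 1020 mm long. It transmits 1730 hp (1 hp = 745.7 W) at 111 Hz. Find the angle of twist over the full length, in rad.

0.190 rad

ω = 2π·111 = 697.4 rad/s, so T = P/ω = 1730×745.7 / 697.4 = 1850 N·m.
J = πd⁴/32 = π(0.0337)⁴/32 = 1.266×10^-7 m⁴.
θ = T·L/(G·J) = 1850 × 1.02 / (78.3×10⁹ × 1.266×10^-7) = 0.1903 rad.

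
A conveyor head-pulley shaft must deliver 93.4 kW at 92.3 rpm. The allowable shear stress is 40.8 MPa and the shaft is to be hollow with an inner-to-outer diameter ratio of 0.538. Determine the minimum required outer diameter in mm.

110 mm

ω = 2π·92.3/60 = 9.666 rad/s, so T = P/ω = 93.4×10³ / 9.666 = 9663 N·m.
For a hollow shaft with d_i/d_o = 0.538: τ_max = 16T/(π d_o³ (1−k⁴)), so d_o = [16T/(π τ_allow (1−k⁴))]^(1/3) = [16·9663/(π·4.08×10^7·0.9162)]^(1/3) = 0.1096 m.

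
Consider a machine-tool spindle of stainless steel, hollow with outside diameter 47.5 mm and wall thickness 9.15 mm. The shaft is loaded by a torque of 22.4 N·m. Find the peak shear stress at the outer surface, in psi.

180 psi

J = π(d_o⁴ − d_i⁴)/32 = π(0.0475⁴ − 0.0292⁴)/32 = 4.284×10^-7 m⁴.
τ_max = T·r/J = 22.40 × 0.0238 / 4.284×10^-7 = 1.242×10^6 Pa.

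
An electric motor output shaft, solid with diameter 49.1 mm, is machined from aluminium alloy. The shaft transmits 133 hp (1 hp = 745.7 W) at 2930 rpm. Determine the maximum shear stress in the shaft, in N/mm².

ω = 2π·2930/60 = 306.8 rad/s, so T = P/ω = 133×745.7 / 306.8 = 323.2 N·m.
J = πd⁴/32 = π(0.0491)⁴/32 = 5.706×10^-7 m⁴.
τ_max = T·r/J = 323.2 × 0.0246 / 5.706×10^-7 = 1.391×10^7 Pa.

13.9 N/mm²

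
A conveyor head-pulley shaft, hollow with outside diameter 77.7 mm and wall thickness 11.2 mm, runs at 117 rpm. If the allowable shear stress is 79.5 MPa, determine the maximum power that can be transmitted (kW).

J = π(d_o⁴ − d_i⁴)/32 = π(0.0777⁴ − 0.0553⁴)/32 = 2.660×10^-6 m⁴.
T_max = τ_allow·J/r = 7.95×10^7 × 2.660×10^-6 / 0.0389 = 5444 N·m.
ω = 2π·117/60 = 12.25 rad/s, so P_max = T_max·ω = 6.670×10^4 W.

66.7 kW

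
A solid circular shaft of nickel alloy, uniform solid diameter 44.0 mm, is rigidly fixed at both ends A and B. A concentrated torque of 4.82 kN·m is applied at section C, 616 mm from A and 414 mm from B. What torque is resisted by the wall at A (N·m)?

1940 N·m

With uniform GJ and both ends fixed, compatibility θ_AC = θ_CB gives T_A·a = T_B·b, together with T_A + T_B = T₀.
T_A = T₀·b/(a+b) = 4820·414/1030 = 1937 N·m; T_B = 2883 N·m.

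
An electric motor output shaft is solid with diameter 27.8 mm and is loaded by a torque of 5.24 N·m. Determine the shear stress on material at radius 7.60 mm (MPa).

0.679 MPa

J = πd⁴/32 = π(0.0278)⁴/32 = 5.864×10^-8 m⁴.
Shear stress varies linearly with radius: τ = T·r/J = 5.240 × 0.00760 / 5.864×10^-8 = 6.792×10^5 Pa.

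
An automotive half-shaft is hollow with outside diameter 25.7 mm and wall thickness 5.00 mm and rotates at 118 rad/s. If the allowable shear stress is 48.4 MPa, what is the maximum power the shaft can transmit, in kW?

16.4 kW

J = π(d_o⁴ − d_i⁴)/32 = π(0.0257⁴ − 0.0157⁴)/32 = 3.686×10^-8 m⁴.
T_max = τ_allow·J/r = 4.84×10^7 × 3.686×10^-8 / 0.0129 = 138.8 N·m.
ω = 118 rad/s, so P_max = T_max·ω = 1.638×10^4 W.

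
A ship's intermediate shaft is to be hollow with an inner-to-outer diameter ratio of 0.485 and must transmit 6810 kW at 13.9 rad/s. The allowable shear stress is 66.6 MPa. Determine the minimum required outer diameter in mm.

ω = 13.9 rad/s, so T = P/ω = 6810×10³ / 13.90 = 489900 N·m.
For a hollow shaft with d_i/d_o = 0.485: τ_max = 16T/(π d_o³ (1−k⁴)), so d_o = [16T/(π τ_allow (1−k⁴))]^(1/3) = [16·489900/(π·6.66×10^7·0.9447)]^(1/3) = 0.3410 m.

341 mm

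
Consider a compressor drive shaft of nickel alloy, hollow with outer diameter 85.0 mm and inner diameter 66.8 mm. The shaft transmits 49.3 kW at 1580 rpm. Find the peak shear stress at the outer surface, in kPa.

3990 kPa

ω = 2π·1580/60 = 165.5 rad/s, so T = P/ω = 49.3×10³ / 165.5 = 298.0 N·m.
J = π(d_o⁴ − d_i⁴)/32 = π(0.0850⁴ − 0.0668⁴)/32 = 3.170×10^-6 m⁴.
τ_max = T·r/J = 298.0 × 0.0425 / 3.170×10^-6 = 3.995×10^6 Pa.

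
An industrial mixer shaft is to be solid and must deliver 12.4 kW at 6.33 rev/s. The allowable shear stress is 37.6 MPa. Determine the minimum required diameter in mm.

ω = 2π·6.33 = 39.77 rad/s, so T = P/ω = 12.4×10³ / 39.77 = 311.8 N·m.
For a solid shaft τ_max = 16T/(πd³), so d = (16T/(π τ_allow))^(1/3) = (16·311.8/(π·3.76×10^7))^(1/3) = 0.03482 m.

34.8 mm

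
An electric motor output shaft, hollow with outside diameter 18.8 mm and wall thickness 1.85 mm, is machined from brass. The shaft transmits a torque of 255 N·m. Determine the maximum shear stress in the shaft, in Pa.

3.35e8 Pa

J = π(d_o⁴ − d_i⁴)/32 = π(0.0188⁴ − 0.0151⁴)/32 = 7.160×10^-9 m⁴.
τ_max = T·r/J = 255.0 × 0.00940 / 7.160×10^-9 = 3.348×10^8 Pa.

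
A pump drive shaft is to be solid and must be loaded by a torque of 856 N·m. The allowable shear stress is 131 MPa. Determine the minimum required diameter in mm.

32.2 mm

For a solid shaft τ_max = 16T/(πd³), so d = (16T/(π τ_allow))^(1/3) = (16·856.0/(π·1.31×10^8))^(1/3) = 0.03217 m.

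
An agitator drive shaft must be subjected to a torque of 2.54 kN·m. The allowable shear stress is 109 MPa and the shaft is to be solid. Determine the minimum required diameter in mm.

49.1 mm

For a solid shaft τ_max = 16T/(πd³), so d = (16T/(π τ_allow))^(1/3) = (16·2540/(π·1.09×10^8))^(1/3) = 0.04914 m.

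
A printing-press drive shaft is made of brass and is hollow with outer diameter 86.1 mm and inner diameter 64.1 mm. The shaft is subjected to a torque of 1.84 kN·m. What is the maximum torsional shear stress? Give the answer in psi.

J = π(d_o⁴ − d_i⁴)/32 = π(0.0861⁴ − 0.0641⁴)/32 = 3.738×10^-6 m⁴.
τ_max = T·r/J = 1840 × 0.0430 / 3.738×10^-6 = 2.119×10^7 Pa.

3070 psi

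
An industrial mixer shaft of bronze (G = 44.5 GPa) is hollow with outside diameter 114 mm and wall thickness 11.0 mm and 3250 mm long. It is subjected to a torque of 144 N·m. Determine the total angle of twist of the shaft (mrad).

J = π(d_o⁴ − d_i⁴)/32 = π(0.114⁴ − 0.0920⁴)/32 = 9.548×10^-6 m⁴.
θ = T·L/(G·J) = 144.0 × 3.25 / (44.5×10⁹ × 9.548×10^-6) = 1.101×10^-3 rad.

1.10 mrad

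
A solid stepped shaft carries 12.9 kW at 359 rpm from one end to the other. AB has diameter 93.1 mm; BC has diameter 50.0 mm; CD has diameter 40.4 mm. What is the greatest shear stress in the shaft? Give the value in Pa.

ω = 2π·359/60 = 37.59 rad/s, so T = P/ω = 12.9×10³ / 37.59 = 343.1 N·m.
Under the same torque, τ_max = 16T/(πd³) is largest where d is smallest — segment CD (d = 40.4 mm).
τ_max = 16·343.1/(π·(0.0404)³) = 2.650×10^7 Pa.

2.65e7 Pa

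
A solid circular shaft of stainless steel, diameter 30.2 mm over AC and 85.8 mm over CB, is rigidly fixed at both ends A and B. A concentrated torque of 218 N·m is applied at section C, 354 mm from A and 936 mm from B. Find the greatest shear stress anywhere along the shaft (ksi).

0.245 ksi

Compatibility: T_A·a/J_AC = T_B·b/J_CB with T_A + T_B = T₀.
J_AC = 8.17×10^-8 m⁴, J_CB = 5.32×10^-6 m⁴, so T_A = T₀·(J_AC/a)/((J_AC/a)+(J_CB/b)) = 8.502 N·m, T_B = 209.5 N·m.
τ in each portion: τ_AC = 1.57×10^6 Pa, τ_CB = 1.69×10^6 Pa; maximum is in CB.
τ_max = T_CB·r/J = 209.5·0.0429/5.32×10^-6 = 1.689×10^6 Pa.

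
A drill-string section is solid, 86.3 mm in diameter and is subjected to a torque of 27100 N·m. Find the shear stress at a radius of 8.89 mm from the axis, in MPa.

J = πd⁴/32 = π(0.0863)⁴/32 = 5.446×10^-6 m⁴.
Shear stress varies linearly with radius: τ = T·r/J = 27100 × 0.00889 / 5.446×10^-6 = 4.424×10^7 Pa.

44.2 MPa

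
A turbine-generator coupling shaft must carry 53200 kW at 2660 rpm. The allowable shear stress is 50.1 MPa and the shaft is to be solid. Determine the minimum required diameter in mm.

ω = 2π·2660/60 = 278.6 rad/s, so T = P/ω = 53200×10³ / 278.6 = 191000 N·m.
For a solid shaft τ_max = 16T/(πd³), so d = (16T/(π τ_allow))^(1/3) = (16·191000/(π·5.01×10^7))^(1/3) = 0.2688 m.

269 mm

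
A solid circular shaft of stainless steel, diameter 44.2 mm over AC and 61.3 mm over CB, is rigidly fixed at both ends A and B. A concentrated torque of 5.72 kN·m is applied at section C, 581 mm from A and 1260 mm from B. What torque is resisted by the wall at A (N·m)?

Compatibility: T_A·a/J_AC = T_B·b/J_CB with T_A + T_B = T₀.
J_AC = 3.75×10^-7 m⁴, J_CB = 1.39×10^-6 m⁴, so T_A = T₀·(J_AC/a)/((J_AC/a)+(J_CB/b)) = 2114 N·m, T_B = 3606 N·m.

2110 N·m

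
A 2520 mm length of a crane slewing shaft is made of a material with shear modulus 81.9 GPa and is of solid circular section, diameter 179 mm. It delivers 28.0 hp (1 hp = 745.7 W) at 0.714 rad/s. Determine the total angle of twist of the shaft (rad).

0.00893 rad

ω = 0.714 rad/s, so T = P/ω = 28.0×745.7 / 0.7140 = 29240 N·m.
J = πd⁴/32 = π(0.179)⁴/32 = 1.008×10^-4 m⁴.
θ = T·L/(G·J) = 29240 × 2.52 / (81.9×10⁹ × 1.008×10^-4) = 8.927×10^-3 rad.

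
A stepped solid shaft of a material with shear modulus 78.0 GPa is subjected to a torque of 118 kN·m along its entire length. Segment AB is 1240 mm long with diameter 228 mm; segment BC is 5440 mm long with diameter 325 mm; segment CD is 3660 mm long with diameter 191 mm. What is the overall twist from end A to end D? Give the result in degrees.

3.26°

J_AB = π(0.228)⁴/32 = 2.65×10^-4 m⁴; J_BC = π(0.325)⁴/32 = 1.10×10^-3 m⁴; J_CD = π(0.191)⁴/32 = 1.31×10^-4 m⁴.
θ = (T/G)·Σ L_i/J_i = (118000/78.0×10⁹)·(1.24/2.65×10^-4 + 5.44/1.10×10^-3 + 3.66/1.31×10^-4) = 0.05696 rad.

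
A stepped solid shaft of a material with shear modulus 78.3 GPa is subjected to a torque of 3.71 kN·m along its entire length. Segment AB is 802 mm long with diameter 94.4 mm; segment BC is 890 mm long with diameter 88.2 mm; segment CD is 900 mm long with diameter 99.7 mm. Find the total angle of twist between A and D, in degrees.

0.938°

J_AB = π(0.0944)⁴/32 = 7.80×10^-6 m⁴; J_BC = π(0.0882)⁴/32 = 5.94×10^-6 m⁴; J_CD = π(0.0997)⁴/32 = 9.70×10^-6 m⁴.
θ = (T/G)·Σ L_i/J_i = (3710/78.3×10⁹)·(0.802/7.80×10^-6 + 0.890/5.94×10^-6 + 0.900/9.70×10^-6) = 0.01637 rad.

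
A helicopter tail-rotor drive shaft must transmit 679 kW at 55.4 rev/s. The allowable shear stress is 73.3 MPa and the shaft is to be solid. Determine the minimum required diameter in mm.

51.4 mm

ω = 2π·55.4 = 348.1 rad/s, so T = P/ω = 679×10³ / 348.1 = 1951 N·m.
For a solid shaft τ_max = 16T/(πd³), so d = (16T/(π τ_allow))^(1/3) = (16·1951/(π·7.33×10^7))^(1/3) = 0.05137 m.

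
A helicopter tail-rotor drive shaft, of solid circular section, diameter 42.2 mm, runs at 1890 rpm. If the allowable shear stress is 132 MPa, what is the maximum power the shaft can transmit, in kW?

386 kW

J = πd⁴/32 = π(0.0422)⁴/32 = 3.114×10^-7 m⁴.
T_max = τ_allow·J/r = 1.32×10^8 × 3.114×10^-7 / 0.0211 = 1948 N·m.
ω = 2π·1890/60 = 197.9 rad/s, so P_max = T_max·ω = 3.855×10^5 W.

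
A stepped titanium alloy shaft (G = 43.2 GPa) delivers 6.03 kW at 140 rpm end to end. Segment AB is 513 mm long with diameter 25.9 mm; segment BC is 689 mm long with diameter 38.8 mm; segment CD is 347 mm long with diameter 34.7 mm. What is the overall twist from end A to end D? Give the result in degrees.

9.35°

ω = 2π·140/60 = 14.66 rad/s, so T = P/ω = 6.03×10³ / 14.66 = 411.3 N·m.
J_AB = π(0.0259)⁴/32 = 4.42×10^-8 m⁴; J_BC = π(0.0388)⁴/32 = 2.22×10^-7 m⁴; J_CD = π(0.0347)⁴/32 = 1.42×10^-7 m⁴.
θ = (T/G)·Σ L_i/J_i = (411.3/43.2×10⁹)·(0.513/4.42×10^-8 + 0.689/2.22×10^-7 + 0.347/1.42×10^-7) = 0.1633 rad.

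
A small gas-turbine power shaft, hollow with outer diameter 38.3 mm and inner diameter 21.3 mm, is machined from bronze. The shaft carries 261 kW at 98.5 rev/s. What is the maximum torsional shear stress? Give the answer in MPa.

ω = 2π·98.5 = 618.9 rad/s, so T = P/ω = 261×10³ / 618.9 = 421.7 N·m.
J = π(d_o⁴ − d_i⁴)/32 = π(0.0383⁴ − 0.0213⁴)/32 = 1.910×10^-7 m⁴.
τ_max = T·r/J = 421.7 × 0.0191 / 1.910×10^-7 = 4.227×10^7 Pa.

42.3 MPa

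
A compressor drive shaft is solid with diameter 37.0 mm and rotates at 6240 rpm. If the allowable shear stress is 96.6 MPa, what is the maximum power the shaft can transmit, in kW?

628 kW

J = πd⁴/32 = π(0.0370)⁴/32 = 1.840×10^-7 m⁴.
T_max = τ_allow·J/r = 9.66×10^7 × 1.840×10^-7 / 0.0185 = 960.8 N·m.
ω = 2π·6240/60 = 653.5 rad/s, so P_max = T_max·ω = 6.278×10^5 W.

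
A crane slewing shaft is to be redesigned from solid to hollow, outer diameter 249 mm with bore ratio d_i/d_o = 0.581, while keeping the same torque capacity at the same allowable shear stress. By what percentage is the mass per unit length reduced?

Equal τ_max and T ⇒ the solid shaft needs d_s³ = d_o³(1−k⁴), so d_s = 249·(1−0.581⁴)^(1/3) = 239.2 mm.
Area ratio A_h/A_s = d_o²(1−k²)/d_s² = (1−k²)/(1−k⁴)^(2/3) = 0.7181.
Mass saving = 1 − 0.7181 = 28.2 %.

28.2 %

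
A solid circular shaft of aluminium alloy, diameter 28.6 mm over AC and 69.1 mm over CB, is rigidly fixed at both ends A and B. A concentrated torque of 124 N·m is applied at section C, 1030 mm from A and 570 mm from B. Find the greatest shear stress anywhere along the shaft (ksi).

Compatibility: T_A·a/J_AC = T_B·b/J_CB with T_A + T_B = T₀.
J_AC = 6.57×10^-8 m⁴, J_CB = 2.24×10^-6 m⁴, so T_A = T₀·(J_AC/a)/((J_AC/a)+(J_CB/b)) = 1.982 N·m, T_B = 122.0 N·m.
τ in each portion: τ_AC = 4.31×10^5 Pa, τ_CB = 1.88×10^6 Pa; maximum is in CB.
τ_max = T_CB·r/J = 122.0·0.0345/2.24×10^-6 = 1.883×10^6 Pa.

0.273 ksi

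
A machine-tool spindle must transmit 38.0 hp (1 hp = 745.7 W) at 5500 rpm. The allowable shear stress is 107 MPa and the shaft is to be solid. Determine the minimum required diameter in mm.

ω = 2π·5500/60 = 576.0 rad/s, so T = P/ω = 38.0×745.7 / 576.0 = 49.20 N·m.
For a solid shaft τ_max = 16T/(πd³), so d = (16T/(π τ_allow))^(1/3) = (16·49.20/(π·1.07×10^8))^(1/3) = 0.01328 m.

13.3 mm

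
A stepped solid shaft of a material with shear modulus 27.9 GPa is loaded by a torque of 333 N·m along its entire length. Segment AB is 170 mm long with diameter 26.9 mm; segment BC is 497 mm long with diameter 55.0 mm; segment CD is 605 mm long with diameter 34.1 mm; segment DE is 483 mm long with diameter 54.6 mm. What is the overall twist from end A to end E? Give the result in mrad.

J_AB = π(0.0269)⁴/32 = 5.14×10^-8 m⁴; J_BC = π(0.0550)⁴/32 = 8.98×10^-7 m⁴; J_CD = π(0.0341)⁴/32 = 1.33×10^-7 m⁴; J_DE = π(0.0546)⁴/32 = 8.73×10^-7 m⁴.
θ = (T/G)·Σ L_i/J_i = (333.0/27.9×10⁹)·(0.170/5.14×10^-8 + 0.497/8.98×10^-7 + 0.605/1.33×10^-7 + 0.483/8.73×10^-7) = 0.1071 rad.

107 mrad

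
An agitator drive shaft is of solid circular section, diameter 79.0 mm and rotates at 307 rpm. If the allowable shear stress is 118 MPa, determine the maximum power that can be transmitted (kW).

J = πd⁴/32 = π(0.0790)⁴/32 = 3.824×10^-6 m⁴.
T_max = τ_allow·J/r = 1.18×10^8 × 3.824×10^-6 / 0.0395 = 11420 N·m.
ω = 2π·307/60 = 32.15 rad/s, so P_max = T_max·ω = 3.672×10^5 W.

367 kW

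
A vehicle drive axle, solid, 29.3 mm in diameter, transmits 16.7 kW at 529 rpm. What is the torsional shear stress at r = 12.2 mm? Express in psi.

7370 psi

ω = 2π·529/60 = 55.40 rad/s, so T = P/ω = 16.7×10³ / 55.40 = 301.5 N·m.
J = πd⁴/32 = π(0.0293)⁴/32 = 7.236×10^-8 m⁴.
Shear stress varies linearly with radius: τ = T·r/J = 301.5 × 0.0122 / 7.236×10^-8 = 5.083×10^7 Pa.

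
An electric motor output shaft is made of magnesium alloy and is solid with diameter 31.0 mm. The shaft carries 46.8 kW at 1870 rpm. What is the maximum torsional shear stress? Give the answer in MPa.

ω = 2π·1870/60 = 195.8 rad/s, so T = P/ω = 46.8×10³ / 195.8 = 239.0 N·m.
J = πd⁴/32 = π(0.0310)⁴/32 = 9.067×10^-8 m⁴.
τ_max = T·r/J = 239.0 × 0.0155 / 9.067×10^-8 = 4.086×10^7 Pa.

40.9 MPa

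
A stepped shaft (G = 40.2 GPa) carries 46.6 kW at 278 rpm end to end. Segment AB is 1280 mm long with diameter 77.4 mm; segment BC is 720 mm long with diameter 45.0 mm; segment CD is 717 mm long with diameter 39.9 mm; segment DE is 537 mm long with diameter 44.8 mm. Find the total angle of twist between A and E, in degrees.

14.6°

ω = 2π·278/60 = 29.11 rad/s, so T = P/ω = 46.6×10³ / 29.11 = 1601 N·m.
J_AB = π(0.0774)⁴/32 = 3.52×10^-6 m⁴; J_BC = π(0.0450)⁴/32 = 4.03×10^-7 m⁴; J_CD = π(0.0399)⁴/32 = 2.49×10^-7 m⁴; J_DE = π(0.0448)⁴/32 = 3.95×10^-7 m⁴.
θ = (T/G)·Σ L_i/J_i = (1601/40.2×10⁹)·(1.28/3.52×10^-6 + 0.720/4.03×10^-7 + 0.717/2.49×10^-7 + 0.537/3.95×10^-7) = 0.2545 rad.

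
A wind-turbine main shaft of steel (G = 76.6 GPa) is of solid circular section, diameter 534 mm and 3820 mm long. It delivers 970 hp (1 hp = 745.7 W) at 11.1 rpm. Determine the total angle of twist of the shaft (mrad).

3.89 mrad

ω = 2π·11.1/60 = 1.162 rad/s, so T = P/ω = 970×745.7 / 1.162 = 622300 N·m.
J = πd⁴/32 = π(0.534)⁴/32 = 7.983×10^-3 m⁴.
θ = T·L/(G·J) = 622300 × 3.82 / (76.6×10⁹ × 7.983×10^-3) = 3.887×10^-3 rad.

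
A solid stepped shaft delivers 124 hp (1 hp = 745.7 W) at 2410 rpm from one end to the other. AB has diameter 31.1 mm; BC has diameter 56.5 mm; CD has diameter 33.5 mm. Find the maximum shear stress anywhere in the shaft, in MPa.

ω = 2π·2410/60 = 252.4 rad/s, so T = P/ω = 124×745.7 / 252.4 = 366.4 N·m.
Under the same torque, τ_max = 16T/(πd³) is largest where d is smallest — segment AB (d = 31.1 mm).
τ_max = 16·366.4/(π·(0.0311)³) = 6.203×10^7 Pa.

62.0 MPa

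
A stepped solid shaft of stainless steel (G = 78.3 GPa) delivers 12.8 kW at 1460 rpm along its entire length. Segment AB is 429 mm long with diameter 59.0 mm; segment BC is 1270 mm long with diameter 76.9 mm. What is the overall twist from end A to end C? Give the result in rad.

ω = 2π·1460/60 = 152.9 rad/s, so T = P/ω = 12.8×10³ / 152.9 = 83.72 N·m.
J_AB = π(0.0590)⁴/32 = 1.19×10^-6 m⁴; J_BC = π(0.0769)⁴/32 = 3.43×10^-6 m⁴.
θ = (T/G)·Σ L_i/J_i = (83.72/78.3×10⁹)·(0.429/1.19×10^-6 + 1.27/3.43×10^-6) = 7.811×10^-4 rad.

7.81e-4 rad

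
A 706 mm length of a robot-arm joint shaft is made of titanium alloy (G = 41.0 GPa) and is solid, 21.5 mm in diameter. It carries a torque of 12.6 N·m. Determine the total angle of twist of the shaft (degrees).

0.593°

J = πd⁴/32 = π(0.0215)⁴/32 = 2.098×10^-8 m⁴.
θ = T·L/(G·J) = 12.60 × 0.706 / (41.0×10⁹ × 2.098×10^-8) = 0.01034 rad.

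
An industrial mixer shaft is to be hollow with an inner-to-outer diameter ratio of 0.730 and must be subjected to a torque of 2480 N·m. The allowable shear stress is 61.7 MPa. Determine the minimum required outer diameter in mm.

For a hollow shaft with d_i/d_o = 0.730: τ_max = 16T/(π d_o³ (1−k⁴)), so d_o = [16T/(π τ_allow (1−k⁴))]^(1/3) = [16·2480/(π·6.17×10^7·0.7160)]^(1/3) = 0.06588 m.

65.9 mm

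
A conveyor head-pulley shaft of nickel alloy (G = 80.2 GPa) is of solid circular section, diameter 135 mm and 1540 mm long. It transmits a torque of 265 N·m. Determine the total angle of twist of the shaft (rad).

1.56e-4 rad

J = πd⁴/32 = π(0.135)⁴/32 = 3.261×10^-5 m⁴.
θ = T·L/(G·J) = 265.0 × 1.54 / (80.2×10⁹ × 3.261×10^-5) = 1.560×10^-4 rad.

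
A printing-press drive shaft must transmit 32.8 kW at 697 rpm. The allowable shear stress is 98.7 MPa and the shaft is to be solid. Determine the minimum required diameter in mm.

ω = 2π·697/60 = 72.99 rad/s, so T = P/ω = 32.8×10³ / 72.99 = 449.4 N·m.
For a solid shaft τ_max = 16T/(πd³), so d = (16T/(π τ_allow))^(1/3) = (16·449.4/(π·9.87×10^7))^(1/3) = 0.02852 m.

28.5 mm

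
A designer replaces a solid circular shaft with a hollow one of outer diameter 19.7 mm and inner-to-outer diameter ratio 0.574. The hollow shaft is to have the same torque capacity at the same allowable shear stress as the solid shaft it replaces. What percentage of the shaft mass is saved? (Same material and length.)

27.6 %

Equal τ_max and T ⇒ the solid shaft needs d_s³ = d_o³(1−k⁴), so d_s = 19.7·(1−0.574⁴)^(1/3) = 18.96 mm.
Area ratio A_h/A_s = d_o²(1−k²)/d_s² = (1−k²)/(1−k⁴)^(2/3) = 0.7239.
Mass saving = 1 − 0.7239 = 27.6 %.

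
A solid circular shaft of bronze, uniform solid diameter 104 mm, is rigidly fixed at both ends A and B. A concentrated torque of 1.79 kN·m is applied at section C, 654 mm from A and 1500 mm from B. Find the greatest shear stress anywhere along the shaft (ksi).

With uniform GJ and both ends fixed, compatibility θ_AC = θ_CB gives T_A·a = T_B·b, together with T_A + T_B = T₀.
T_A = T₀·b/(a+b) = 1790·1500/2154 = 1247 N·m; T_B = 543.5 N·m.
τ in each portion: τ_AC = 5.64×10^6 Pa, τ_CB = 2.46×10^6 Pa; maximum is in AC.
τ_max = T_AC·r/J = 1247·0.0520/1.15×10^-5 = 5.644×10^6 Pa.

0.819 ksi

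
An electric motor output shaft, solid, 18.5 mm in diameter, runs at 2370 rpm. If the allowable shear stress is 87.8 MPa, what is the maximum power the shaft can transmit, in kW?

J = πd⁴/32 = π(0.0185)⁴/32 = 1.150×10^-8 m⁴.
T_max = τ_allow·J/r = 8.78×10^7 × 1.150×10^-8 / 0.00925 = 109.2 N·m.
ω = 2π·2370/60 = 248.2 rad/s, so P_max = T_max·ω = 2.709×10^4 W.

27.1 kW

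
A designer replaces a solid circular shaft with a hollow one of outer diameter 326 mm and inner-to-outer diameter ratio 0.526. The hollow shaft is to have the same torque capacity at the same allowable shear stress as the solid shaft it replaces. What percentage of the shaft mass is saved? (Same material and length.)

23.7 %

Equal τ_max and T ⇒ the solid shaft needs d_s³ = d_o³(1−k⁴), so d_s = 326·(1−0.526⁴)^(1/3) = 317.5 mm.
Area ratio A_h/A_s = d_o²(1−k²)/d_s² = (1−k²)/(1−k⁴)^(2/3) = 0.7628.
Mass saving = 1 − 0.7628 = 23.7 %.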